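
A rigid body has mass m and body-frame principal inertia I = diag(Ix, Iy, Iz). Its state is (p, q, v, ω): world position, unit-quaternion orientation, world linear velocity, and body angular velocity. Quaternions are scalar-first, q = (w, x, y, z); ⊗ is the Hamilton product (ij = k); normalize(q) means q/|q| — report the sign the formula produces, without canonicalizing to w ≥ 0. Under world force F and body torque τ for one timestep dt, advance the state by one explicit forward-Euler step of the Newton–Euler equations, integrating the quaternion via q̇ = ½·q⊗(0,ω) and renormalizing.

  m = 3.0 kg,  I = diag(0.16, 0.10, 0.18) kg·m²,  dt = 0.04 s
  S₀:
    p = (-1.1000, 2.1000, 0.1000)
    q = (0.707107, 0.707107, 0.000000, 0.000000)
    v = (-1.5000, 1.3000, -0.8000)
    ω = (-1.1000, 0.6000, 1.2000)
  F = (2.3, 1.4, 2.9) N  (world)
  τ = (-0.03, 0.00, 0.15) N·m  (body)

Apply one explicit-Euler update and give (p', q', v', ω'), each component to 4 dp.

p' = (-1.1600, 2.1520, 0.0680)
q' = (0.7222, 0.6911, -0.0085, 0.0254)
v' = (-1.4693, 1.3187, -0.7613)
ω' = (-1.1219, 0.5894, 1.2245)

a = (0.7667, 0.4667, 0.9667)
new position p' = (-1.1600, 2.1520, 0.0680)
v' = v + a·dt = (-1.4693, 1.3187, -0.7613)
(τ − ω×Iω)/I = (-0.5475, -0.2640, 0.6133)
ω + α·dt = (-1.1219, 0.5894, 1.2245)
q⊗(0,ω) = (0.7778177, -0.7778177, -0.4242642, 1.2727926)
updated quaternion q' = (0.7222, 0.6911, -0.0085, 0.0254)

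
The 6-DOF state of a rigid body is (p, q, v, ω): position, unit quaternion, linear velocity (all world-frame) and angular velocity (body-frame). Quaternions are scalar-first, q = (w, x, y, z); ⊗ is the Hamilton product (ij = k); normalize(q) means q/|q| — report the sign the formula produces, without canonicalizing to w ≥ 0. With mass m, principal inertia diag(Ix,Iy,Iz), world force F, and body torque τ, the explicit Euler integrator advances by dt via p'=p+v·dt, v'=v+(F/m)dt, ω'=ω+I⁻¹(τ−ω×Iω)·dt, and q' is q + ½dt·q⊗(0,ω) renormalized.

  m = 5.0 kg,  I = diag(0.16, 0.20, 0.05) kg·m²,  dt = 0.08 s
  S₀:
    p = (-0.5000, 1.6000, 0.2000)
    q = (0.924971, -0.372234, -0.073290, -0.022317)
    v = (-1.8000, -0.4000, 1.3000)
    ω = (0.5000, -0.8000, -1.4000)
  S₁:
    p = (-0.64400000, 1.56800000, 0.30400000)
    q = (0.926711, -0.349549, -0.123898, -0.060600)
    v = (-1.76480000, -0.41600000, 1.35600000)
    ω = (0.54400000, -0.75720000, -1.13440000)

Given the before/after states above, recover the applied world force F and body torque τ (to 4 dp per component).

rate change Δω = (0.04400000, 0.04280000, 0.26560000)
gyro term ω₀×Iω₀ = (-0.1680, -0.0770, -0.0160)
I·α + gyro = (-0.0800, 0.0300, 0.1500)
v₁ − v₀ = (0.03520000, -0.01600000, 0.05600000)
F = m·Δv/dt = (2.2000, -1.0000, 3.5000)

F = (2.2000, -1.0000, 3.5000)
τ = (-0.0800, 0.0300, 0.1500)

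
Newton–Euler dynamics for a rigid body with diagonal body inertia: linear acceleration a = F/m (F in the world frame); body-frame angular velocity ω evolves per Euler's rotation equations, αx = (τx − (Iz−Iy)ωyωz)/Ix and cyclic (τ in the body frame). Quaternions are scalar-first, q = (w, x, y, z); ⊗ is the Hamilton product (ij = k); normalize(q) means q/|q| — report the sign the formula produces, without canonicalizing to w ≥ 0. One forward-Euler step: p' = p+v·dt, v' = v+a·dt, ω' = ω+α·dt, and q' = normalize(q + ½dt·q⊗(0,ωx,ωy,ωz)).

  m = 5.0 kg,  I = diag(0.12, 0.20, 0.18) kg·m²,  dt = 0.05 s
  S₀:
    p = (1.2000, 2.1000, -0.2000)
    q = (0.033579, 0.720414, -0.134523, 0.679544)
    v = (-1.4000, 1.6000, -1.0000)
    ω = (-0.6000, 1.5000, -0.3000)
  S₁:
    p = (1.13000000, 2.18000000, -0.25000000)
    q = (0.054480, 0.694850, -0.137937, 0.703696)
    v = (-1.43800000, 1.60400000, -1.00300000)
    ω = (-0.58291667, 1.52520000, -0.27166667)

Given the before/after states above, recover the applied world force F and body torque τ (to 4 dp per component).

Δv = v₁−v₀ = (-0.03800000, 0.00400000, -0.00300000)
m·(v₁−v₀)/dt = (-3.8000, 0.4000, -0.3000)
rate change Δω = (0.01708333, 0.02520000, 0.02833333)
ω₀×(Iω₀) = (0.0090, -0.0108, -0.0720)
τ = I·(Δω/dt) + ω₀×(Iω₀) = (0.0500, 0.0900, 0.0300)

F = (-3.8000, 0.4000, -0.3000)
τ = (0.0500, 0.0900, 0.0300)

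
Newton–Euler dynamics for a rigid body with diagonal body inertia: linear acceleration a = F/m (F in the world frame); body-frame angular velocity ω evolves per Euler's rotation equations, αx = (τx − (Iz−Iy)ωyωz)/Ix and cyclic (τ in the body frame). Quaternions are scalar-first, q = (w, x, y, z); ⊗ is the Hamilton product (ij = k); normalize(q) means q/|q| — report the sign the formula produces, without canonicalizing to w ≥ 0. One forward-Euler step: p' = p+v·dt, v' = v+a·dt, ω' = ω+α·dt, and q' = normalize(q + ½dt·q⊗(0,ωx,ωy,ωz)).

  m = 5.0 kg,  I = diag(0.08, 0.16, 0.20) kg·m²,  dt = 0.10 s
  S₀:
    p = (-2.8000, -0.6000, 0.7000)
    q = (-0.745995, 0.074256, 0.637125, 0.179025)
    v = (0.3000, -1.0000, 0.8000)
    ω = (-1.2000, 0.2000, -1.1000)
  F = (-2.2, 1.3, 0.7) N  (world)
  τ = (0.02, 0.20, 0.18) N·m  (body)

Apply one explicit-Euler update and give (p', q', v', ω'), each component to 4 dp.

(τ − ω×Iω)/I = (0.3600, 2.2400, 0.9960)
ω' = ω + α·dt = (-1.1640, 0.4240, -1.0004)
2q̇ = q⊗(0,ω) = (0.1586097, 0.1585515, -0.2823474, 1.5999957)
updated quaternion q' = (-0.7356, 0.0819, 0.6209, 0.2582)
a = (-0.4400, 0.2600, 0.1400)
new position p' = (-2.7700, -0.7000, 0.7800)
v' = v + a·dt = (0.2560, -0.9740, 0.8140)

p' = (-2.7700, -0.7000, 0.7800)
q' = (-0.7356, 0.0819, 0.6209, 0.2582)
v' = (0.2560, -0.9740, 0.8140)
ω' = (-1.1640, 0.4240, -1.0004)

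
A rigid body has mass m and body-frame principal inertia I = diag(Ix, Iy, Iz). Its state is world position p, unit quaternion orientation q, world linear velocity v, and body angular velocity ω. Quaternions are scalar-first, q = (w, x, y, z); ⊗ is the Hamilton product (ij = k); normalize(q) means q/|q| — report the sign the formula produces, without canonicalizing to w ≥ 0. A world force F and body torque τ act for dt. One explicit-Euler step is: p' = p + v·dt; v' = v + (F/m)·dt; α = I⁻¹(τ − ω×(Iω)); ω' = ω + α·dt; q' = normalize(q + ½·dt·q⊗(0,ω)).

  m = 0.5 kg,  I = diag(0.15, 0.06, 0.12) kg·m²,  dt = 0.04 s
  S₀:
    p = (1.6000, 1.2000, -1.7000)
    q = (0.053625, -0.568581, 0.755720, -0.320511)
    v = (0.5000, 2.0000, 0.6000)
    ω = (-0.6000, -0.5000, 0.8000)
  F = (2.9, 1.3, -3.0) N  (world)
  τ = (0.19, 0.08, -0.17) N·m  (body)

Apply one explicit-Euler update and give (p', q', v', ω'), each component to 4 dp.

gyro term ω×Iω = (-0.0240, -0.0144, -0.0270)
angular accel α = (1.4267, 1.5733, -1.1917)
new body rate ω' = (-0.5429, -0.4371, 0.7523)
2q̇ = q⊗(0,ω) = (0.2931202, 0.4121455, 0.6203589, 0.7806225)
q + ½dt·q⊗(0,ω), renormalized = (0.0595, -0.5602, 0.7679, -0.3048)
new position p' = (1.6200, 1.2800, -1.6760)
v + (F/m)dt = (0.7320, 2.1040, 0.3600)

p' = (1.6200, 1.2800, -1.6760)
q' = (0.0595, -0.5602, 0.7679, -0.3048)
v' = (0.7320, 2.1040, 0.3600)
ω' = (-0.5429, -0.4371, 0.7523)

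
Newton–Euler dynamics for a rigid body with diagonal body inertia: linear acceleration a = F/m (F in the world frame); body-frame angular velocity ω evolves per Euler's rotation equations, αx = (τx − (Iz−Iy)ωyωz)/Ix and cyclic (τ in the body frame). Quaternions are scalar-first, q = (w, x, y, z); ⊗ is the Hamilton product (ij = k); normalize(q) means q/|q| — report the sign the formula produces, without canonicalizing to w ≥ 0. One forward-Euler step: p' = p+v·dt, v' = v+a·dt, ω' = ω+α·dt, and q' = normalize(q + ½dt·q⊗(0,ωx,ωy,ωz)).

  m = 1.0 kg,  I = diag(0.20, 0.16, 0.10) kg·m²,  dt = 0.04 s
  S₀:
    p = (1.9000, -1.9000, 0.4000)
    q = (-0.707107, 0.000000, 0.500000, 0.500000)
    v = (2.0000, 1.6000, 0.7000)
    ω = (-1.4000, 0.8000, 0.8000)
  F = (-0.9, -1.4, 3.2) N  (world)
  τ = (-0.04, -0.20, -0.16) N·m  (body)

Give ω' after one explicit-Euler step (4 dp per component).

(τ − ω×Iω)/I = (-0.0080, -0.5500, -2.0480)
ω + α·dt = (-1.4003, 0.7780, 0.7181)

ω' = (-1.4003, 0.7780, 0.7181)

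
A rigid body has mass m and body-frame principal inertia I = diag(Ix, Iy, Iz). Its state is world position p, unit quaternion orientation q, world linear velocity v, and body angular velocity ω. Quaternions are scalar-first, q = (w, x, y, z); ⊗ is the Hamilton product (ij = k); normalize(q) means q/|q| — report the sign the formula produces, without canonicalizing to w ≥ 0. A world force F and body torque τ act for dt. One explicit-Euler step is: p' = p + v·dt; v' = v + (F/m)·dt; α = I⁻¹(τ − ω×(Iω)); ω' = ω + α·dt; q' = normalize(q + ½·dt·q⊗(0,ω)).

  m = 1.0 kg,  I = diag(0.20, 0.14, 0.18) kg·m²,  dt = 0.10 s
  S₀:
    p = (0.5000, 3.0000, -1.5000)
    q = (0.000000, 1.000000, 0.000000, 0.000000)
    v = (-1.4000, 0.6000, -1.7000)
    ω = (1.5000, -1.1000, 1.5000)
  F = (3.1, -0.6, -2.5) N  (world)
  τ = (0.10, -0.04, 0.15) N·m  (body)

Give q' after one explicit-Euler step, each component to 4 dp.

q⊗(0,ω) = (-1.5000000, 0.0000000, -1.5000000, -1.1000000)
q + ½dt·q⊗(0,ω), renormalized = (-0.0745, 0.9929, -0.0745, -0.0546)

q' = (-0.0745, 0.9929, -0.0745, -0.0546)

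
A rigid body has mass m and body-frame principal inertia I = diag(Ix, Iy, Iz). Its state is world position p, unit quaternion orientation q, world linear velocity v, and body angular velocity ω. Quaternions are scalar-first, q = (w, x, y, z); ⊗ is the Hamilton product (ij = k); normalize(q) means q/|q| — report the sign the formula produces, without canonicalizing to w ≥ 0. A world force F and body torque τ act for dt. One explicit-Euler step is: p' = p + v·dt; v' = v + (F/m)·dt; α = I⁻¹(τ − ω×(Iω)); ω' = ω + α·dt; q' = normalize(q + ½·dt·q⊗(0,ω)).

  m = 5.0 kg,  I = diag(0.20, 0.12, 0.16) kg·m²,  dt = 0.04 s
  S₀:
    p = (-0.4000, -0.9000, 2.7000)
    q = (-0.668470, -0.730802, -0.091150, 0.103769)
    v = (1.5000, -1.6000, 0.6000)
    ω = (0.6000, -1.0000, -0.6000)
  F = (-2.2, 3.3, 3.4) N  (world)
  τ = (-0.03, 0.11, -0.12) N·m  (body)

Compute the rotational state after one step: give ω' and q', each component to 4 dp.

ω×(Iω) gyroscopic = (0.0240, -0.0144, 0.0480)
α = I⁻¹(τ − ω×Iω) = (-0.2700, 1.0367, -1.0500)
ω' = ω + α·dt = (0.5892, -0.9585, -0.6420)
q⊗(0,ω) = (0.4095926, -0.2426230, 0.2922502, 1.1865740)
q + ½dt·q⊗(0,ω), renormalized = (-0.6601, -0.7354, -0.0853, 0.1275)

ω' = (0.5892, -0.9585, -0.6420)
q' = (-0.6601, -0.7354, -0.0853, 0.1275)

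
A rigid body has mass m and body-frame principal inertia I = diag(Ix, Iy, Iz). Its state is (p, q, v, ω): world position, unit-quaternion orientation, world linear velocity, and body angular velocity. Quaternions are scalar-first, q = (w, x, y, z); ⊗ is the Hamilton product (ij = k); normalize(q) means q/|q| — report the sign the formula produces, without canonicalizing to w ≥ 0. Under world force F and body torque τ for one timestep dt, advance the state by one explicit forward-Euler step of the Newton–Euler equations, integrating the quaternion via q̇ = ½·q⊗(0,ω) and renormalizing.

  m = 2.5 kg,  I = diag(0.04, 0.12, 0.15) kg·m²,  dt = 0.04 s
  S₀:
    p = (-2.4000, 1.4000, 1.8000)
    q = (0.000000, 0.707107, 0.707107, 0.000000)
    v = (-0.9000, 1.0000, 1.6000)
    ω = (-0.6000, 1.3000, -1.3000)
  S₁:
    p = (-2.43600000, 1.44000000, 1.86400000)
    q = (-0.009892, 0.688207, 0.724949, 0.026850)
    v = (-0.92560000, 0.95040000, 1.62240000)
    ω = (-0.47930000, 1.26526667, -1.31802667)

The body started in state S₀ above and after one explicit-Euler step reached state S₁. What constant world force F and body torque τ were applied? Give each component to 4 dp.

F = (-1.6000, -3.1000, 1.4000)
τ = (0.0700, -0.1900, -0.1300)

Δω = ω₁−ω₀ = (0.12070000, -0.03473333, -0.01802667)
applied torque τ = (0.0700, -0.1900, -0.1300)
v₁ − v₀ = (-0.02560000, -0.04960000, 0.02240000)
F = m·Δv/dt = (-1.6000, -3.1000, 1.4000)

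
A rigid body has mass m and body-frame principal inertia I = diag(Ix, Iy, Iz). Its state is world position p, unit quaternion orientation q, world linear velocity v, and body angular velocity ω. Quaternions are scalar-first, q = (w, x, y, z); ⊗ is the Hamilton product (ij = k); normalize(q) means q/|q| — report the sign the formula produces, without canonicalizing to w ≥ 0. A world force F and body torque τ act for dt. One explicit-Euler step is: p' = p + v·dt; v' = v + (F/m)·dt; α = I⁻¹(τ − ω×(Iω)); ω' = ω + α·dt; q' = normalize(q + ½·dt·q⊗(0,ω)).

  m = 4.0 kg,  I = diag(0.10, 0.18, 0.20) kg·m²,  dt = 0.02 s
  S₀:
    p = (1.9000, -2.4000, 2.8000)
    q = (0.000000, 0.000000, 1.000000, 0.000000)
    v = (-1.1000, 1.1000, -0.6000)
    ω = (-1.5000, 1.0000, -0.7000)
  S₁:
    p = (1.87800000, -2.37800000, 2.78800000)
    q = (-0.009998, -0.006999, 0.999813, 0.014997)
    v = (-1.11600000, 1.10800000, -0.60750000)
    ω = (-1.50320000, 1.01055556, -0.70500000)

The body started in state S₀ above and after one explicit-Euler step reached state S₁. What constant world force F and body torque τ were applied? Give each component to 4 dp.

F = (-3.2000, 1.6000, -1.5000)
τ = (-0.0300, -0.0100, -0.1700)

v₁ − v₀ = (-0.01600000, 0.00800000, -0.00750000)
applied force F = (-3.2000, 1.6000, -1.5000)
Δω = ω₁−ω₀ = (-0.00320000, 0.01055556, -0.00500000)
ω₀×(Iω₀) = (-0.0140, -0.1050, -0.1200)
τ = I·(Δω/dt) + ω₀×(Iω₀) = (-0.0300, -0.0100, -0.1700)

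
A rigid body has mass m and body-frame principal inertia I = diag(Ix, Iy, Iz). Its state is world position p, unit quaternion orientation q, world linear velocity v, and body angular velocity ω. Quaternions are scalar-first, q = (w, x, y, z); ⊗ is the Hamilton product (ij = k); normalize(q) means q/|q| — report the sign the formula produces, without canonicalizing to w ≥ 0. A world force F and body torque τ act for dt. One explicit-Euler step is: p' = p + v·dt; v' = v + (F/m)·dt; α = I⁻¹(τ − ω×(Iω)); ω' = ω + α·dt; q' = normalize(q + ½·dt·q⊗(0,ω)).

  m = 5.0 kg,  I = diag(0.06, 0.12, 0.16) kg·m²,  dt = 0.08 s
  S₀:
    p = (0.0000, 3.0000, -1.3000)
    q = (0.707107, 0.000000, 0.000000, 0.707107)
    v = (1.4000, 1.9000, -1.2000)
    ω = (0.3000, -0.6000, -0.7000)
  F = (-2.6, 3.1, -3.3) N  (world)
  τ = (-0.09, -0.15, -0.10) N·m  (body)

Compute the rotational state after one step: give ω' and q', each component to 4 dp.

(τ − ω×Iω)/I = (-1.7800, -1.4250, -0.5575)
new body rate ω' = (0.1576, -0.7140, -0.7446)
2q̇ = q⊗(0,ω) = (0.4949749, 0.6363963, -0.2121321, -0.4949749)
q' = normalize(q + ½dt·q⊗(0,ω)) = (0.7264, 0.0254, -0.0085, 0.6868)

ω' = (0.1576, -0.7140, -0.7446)
q' = (0.7264, 0.0254, -0.0085, 0.6868)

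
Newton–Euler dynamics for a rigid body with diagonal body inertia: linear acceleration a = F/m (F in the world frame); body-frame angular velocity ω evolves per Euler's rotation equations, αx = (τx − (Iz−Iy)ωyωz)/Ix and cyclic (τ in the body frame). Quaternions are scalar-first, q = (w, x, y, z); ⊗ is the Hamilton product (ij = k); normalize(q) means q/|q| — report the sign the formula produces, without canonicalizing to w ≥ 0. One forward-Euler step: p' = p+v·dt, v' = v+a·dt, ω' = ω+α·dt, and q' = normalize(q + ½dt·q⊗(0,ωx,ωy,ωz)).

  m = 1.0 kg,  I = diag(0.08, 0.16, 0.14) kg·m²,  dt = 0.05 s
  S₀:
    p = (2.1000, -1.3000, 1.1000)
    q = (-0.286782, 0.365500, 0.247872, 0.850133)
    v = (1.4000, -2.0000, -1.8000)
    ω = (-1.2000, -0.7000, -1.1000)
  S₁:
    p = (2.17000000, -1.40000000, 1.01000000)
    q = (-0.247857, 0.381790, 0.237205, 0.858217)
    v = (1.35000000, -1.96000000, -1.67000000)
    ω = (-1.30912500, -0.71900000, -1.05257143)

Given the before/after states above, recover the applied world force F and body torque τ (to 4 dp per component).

F = (-1.0000, 0.8000, 2.6000)
τ = (-0.1900, -0.1400, 0.2000)

velocity change Δv = (-0.05000000, 0.04000000, 0.13000000)
F = m·Δv/dt = (-1.0000, 0.8000, 2.6000)
rate change Δω = (-0.10912500, -0.01900000, 0.04742857)
precession coupling = (-0.0154, -0.0792, 0.0672)
I·α + gyro = (-0.1900, -0.1400, 0.2000)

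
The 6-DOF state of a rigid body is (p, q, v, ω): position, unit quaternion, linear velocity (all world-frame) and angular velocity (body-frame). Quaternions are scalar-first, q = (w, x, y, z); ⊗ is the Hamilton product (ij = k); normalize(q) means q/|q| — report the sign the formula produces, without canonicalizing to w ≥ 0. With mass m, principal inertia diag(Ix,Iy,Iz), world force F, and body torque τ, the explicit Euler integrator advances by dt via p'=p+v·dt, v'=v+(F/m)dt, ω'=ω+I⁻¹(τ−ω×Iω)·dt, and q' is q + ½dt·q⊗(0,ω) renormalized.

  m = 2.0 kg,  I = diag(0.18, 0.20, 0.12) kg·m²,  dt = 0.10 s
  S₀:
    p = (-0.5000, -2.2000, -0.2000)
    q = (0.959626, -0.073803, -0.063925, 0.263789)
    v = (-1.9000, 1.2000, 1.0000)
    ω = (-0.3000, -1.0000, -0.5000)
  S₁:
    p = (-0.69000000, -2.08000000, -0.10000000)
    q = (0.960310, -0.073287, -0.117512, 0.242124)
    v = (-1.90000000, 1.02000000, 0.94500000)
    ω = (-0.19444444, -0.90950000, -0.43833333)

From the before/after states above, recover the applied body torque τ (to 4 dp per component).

Δω = ω₁−ω₀ = (0.10555556, 0.09050000, 0.06166667)
I·α + gyro = (0.1500, 0.1900, 0.0800)

τ = (0.1500, 0.1900, 0.0800)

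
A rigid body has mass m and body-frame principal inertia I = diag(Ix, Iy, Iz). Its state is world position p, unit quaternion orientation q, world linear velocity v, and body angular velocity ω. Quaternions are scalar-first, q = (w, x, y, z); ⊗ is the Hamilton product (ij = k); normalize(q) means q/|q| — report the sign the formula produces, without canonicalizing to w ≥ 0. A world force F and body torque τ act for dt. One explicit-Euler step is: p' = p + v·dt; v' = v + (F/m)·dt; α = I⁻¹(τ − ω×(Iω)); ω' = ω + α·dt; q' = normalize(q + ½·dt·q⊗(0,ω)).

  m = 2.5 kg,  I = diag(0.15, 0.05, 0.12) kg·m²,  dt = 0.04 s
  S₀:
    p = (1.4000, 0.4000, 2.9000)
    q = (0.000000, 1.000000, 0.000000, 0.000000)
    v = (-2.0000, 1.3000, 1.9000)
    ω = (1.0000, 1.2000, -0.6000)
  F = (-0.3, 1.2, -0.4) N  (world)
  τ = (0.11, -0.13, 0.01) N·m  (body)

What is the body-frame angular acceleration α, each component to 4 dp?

ω×(Iω) gyroscopic = (-0.0504, -0.0180, -0.1200)
(τ − ω×Iω)/I = (1.0693, -2.2400, 1.0833)

α = (1.0693, -2.2400, 1.0833)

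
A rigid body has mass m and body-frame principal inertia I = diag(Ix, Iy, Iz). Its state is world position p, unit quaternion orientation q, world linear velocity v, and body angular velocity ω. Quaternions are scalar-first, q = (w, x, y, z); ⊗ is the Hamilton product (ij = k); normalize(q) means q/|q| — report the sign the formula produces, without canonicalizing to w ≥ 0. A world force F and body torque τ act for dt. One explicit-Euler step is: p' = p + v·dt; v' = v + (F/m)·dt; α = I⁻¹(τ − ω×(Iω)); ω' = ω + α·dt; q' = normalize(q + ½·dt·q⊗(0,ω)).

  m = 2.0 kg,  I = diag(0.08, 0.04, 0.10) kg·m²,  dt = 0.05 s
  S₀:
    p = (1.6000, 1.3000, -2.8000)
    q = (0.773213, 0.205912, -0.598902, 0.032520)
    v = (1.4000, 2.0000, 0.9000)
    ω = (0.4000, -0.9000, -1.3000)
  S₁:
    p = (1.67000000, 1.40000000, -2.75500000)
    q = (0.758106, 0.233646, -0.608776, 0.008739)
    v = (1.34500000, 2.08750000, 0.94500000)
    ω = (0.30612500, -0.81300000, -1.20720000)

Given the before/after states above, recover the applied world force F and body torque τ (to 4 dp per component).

F = (-2.2000, 3.5000, 1.8000)
τ = (-0.0800, 0.0800, 0.2000)

Δω = ω₁−ω₀ = (-0.09387500, 0.08700000, 0.09280000)
precession coupling = (0.0702, 0.0104, 0.0144)
I·α + gyro = (-0.0800, 0.0800, 0.2000)
v₁ − v₀ = (-0.05500000, 0.08750000, 0.04500000)
m·(v₁−v₀)/dt = (-2.2000, 3.5000, 1.8000)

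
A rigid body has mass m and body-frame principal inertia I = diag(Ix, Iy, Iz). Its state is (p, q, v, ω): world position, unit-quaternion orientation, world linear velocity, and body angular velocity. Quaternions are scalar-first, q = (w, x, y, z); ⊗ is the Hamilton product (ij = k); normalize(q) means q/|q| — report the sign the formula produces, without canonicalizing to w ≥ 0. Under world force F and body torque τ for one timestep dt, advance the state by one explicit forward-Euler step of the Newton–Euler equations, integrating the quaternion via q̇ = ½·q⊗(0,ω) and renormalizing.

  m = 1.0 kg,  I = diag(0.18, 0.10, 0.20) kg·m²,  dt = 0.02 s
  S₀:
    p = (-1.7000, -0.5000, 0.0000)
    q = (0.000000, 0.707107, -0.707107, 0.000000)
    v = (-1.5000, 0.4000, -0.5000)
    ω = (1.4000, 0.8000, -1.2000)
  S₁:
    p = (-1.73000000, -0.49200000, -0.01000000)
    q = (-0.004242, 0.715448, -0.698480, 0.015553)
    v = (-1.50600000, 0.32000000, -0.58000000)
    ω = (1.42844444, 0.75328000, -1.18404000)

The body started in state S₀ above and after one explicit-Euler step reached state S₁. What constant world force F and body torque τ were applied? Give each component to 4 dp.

v₁ − v₀ = (-0.00600000, -0.08000000, -0.08000000)
m·(v₁−v₀)/dt = (-0.3000, -4.0000, -4.0000)
ω₁ − ω₀ = (0.02844444, -0.04672000, 0.01596000)
precession coupling = (-0.0960, 0.0336, -0.0896)
I·α + gyro = (0.1600, -0.2000, 0.0700)

F = (-0.3000, -4.0000, -4.0000)
τ = (0.1600, -0.2000, 0.0700)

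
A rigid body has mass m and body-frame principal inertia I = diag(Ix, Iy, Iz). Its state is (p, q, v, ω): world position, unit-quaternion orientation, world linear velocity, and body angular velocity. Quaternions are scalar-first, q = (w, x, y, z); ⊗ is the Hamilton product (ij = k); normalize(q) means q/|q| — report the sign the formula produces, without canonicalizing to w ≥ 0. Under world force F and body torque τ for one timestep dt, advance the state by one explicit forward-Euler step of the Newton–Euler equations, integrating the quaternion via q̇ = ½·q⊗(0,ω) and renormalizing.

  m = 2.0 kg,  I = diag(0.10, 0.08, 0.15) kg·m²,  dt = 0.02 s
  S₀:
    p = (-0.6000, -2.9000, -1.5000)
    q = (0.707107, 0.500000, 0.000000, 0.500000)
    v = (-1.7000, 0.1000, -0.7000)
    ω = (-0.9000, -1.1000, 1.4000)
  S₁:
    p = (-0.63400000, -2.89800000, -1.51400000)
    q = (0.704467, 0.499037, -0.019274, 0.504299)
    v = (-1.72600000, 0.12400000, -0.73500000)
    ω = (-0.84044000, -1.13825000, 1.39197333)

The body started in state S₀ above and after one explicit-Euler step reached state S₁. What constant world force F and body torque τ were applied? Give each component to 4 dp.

F = (-2.6000, 2.4000, -3.5000)
τ = (0.1900, -0.0900, -0.0800)

ω₁ − ω₀ = (0.05956000, -0.03825000, -0.00802667)
applied torque τ = (0.1900, -0.0900, -0.0800)
velocity change Δv = (-0.02600000, 0.02400000, -0.03500000)
applied force F = (-2.6000, 2.4000, -3.5000)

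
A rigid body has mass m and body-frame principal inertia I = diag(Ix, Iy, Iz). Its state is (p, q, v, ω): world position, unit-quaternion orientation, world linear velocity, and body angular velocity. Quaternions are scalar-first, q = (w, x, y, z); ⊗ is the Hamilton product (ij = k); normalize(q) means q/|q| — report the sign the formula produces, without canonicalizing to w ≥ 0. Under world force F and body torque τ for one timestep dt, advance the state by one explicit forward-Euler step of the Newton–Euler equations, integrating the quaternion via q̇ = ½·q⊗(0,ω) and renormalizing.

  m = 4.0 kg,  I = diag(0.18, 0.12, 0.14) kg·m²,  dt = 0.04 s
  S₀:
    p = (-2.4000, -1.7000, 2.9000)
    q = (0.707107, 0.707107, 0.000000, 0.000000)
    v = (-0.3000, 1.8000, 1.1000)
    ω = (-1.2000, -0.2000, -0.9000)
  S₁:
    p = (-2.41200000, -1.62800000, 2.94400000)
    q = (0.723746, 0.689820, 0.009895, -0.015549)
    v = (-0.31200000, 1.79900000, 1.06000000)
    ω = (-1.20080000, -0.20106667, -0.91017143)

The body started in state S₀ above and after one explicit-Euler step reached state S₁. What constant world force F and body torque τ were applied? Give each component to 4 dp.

ω₁ − ω₀ = (-0.00080000, -0.00106667, -0.01017143)
I·α + gyro = (0.0000, 0.0400, -0.0500)
velocity change Δv = (-0.01200000, -0.00100000, -0.04000000)
F = m·Δv/dt = (-1.2000, -0.1000, -4.0000)

F = (-1.2000, -0.1000, -4.0000)
τ = (0.0000, 0.0400, -0.0500)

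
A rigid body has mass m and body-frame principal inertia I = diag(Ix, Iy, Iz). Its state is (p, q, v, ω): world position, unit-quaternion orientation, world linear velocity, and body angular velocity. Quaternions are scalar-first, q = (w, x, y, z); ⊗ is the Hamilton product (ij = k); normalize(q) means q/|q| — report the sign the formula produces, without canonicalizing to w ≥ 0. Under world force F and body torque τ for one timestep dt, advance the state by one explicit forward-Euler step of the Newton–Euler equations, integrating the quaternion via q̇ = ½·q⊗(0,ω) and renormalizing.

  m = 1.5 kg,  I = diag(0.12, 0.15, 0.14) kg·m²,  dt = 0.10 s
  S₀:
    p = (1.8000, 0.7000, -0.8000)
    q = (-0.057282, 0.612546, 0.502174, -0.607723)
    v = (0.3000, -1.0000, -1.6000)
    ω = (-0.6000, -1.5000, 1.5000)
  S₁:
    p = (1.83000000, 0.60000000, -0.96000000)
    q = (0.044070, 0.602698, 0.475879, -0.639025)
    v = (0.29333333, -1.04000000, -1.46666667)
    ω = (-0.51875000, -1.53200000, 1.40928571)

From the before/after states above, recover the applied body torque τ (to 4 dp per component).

τ = (0.1200, -0.0300, -0.1000)

Δω = ω₁−ω₀ = (0.08125000, -0.03200000, -0.09071429)
I·α + gyro = (0.1200, -0.0300, -0.1000)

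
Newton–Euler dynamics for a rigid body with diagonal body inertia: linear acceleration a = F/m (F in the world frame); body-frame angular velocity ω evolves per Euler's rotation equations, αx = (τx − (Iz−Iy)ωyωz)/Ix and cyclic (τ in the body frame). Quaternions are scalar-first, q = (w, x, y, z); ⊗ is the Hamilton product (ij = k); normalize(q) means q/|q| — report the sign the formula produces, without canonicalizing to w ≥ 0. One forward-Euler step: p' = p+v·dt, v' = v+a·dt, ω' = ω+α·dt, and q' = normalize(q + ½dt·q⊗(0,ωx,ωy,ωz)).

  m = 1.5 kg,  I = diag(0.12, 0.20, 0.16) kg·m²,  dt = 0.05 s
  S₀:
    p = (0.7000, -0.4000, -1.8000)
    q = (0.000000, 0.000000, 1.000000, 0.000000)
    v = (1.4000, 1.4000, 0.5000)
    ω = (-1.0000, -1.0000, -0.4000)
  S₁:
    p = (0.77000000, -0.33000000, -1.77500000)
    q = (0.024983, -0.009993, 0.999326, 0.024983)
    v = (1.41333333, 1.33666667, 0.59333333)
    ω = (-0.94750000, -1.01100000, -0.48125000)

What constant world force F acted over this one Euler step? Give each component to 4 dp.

F = (0.4000, -1.9000, 2.8000)

v₁ − v₀ = (0.01333333, -0.06333333, 0.09333333)
F = m·Δv/dt = (0.4000, -1.9000, 2.8000)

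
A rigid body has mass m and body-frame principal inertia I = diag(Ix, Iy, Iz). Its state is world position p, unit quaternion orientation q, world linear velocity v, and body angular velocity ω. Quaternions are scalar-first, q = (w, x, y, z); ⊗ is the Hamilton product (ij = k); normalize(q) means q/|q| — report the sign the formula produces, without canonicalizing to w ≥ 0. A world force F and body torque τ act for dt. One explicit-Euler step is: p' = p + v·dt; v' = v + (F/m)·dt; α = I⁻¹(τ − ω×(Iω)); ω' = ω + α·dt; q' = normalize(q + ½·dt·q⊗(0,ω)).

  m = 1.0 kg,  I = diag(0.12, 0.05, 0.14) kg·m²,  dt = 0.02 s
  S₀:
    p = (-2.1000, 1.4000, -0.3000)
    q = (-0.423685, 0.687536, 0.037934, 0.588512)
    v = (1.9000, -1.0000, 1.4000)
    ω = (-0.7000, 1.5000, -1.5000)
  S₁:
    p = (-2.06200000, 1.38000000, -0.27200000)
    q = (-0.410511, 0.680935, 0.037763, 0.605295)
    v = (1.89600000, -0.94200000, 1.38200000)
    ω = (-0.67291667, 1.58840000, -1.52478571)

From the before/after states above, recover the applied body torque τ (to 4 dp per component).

rate change Δω = (0.02708333, 0.08840000, -0.02478571)
gyro term ω₀×Iω₀ = (-0.2025, -0.0210, 0.0735)
applied torque τ = (-0.0400, 0.2000, -0.1000)

τ = (-0.0400, 0.2000, -0.1000)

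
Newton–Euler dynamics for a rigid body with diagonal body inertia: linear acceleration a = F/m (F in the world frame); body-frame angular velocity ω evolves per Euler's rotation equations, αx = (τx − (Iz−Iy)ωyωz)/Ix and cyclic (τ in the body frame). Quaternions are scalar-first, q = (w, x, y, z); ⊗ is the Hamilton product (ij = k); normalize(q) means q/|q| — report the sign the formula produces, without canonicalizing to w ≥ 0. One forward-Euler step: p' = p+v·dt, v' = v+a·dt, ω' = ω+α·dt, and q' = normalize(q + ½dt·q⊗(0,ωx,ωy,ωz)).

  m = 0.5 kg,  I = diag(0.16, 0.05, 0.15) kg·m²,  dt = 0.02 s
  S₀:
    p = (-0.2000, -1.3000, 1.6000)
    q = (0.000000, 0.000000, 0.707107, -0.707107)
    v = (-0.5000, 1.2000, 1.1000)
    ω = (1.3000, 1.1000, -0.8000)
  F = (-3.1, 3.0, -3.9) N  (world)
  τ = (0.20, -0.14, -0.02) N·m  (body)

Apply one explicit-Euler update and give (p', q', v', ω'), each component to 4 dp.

linear accel F/m = (-6.2000, 6.0000, -7.8000)
p + v·dt = (-0.2100, -1.2760, 1.6220)
v + (F/m)dt = (-0.6240, 1.3200, 0.9440)
angular accel α = (1.8000, -2.5920, 0.9153)
ω' = ω + α·dt = (1.3360, 1.0482, -0.7817)
Hamilton product q⊗(0,ω) = (-1.3435033, 0.2121321, -0.9192391, -0.9192391)
q' = normalize(q + ½dt·q⊗(0,ω)) = (-0.0134, 0.0021, 0.6978, -0.7162)

p' = (-0.2100, -1.2760, 1.6220)
q' = (-0.0134, 0.0021, 0.6978, -0.7162)
v' = (-0.6240, 1.3200, 0.9440)
ω' = (1.3360, 1.0482, -0.7817)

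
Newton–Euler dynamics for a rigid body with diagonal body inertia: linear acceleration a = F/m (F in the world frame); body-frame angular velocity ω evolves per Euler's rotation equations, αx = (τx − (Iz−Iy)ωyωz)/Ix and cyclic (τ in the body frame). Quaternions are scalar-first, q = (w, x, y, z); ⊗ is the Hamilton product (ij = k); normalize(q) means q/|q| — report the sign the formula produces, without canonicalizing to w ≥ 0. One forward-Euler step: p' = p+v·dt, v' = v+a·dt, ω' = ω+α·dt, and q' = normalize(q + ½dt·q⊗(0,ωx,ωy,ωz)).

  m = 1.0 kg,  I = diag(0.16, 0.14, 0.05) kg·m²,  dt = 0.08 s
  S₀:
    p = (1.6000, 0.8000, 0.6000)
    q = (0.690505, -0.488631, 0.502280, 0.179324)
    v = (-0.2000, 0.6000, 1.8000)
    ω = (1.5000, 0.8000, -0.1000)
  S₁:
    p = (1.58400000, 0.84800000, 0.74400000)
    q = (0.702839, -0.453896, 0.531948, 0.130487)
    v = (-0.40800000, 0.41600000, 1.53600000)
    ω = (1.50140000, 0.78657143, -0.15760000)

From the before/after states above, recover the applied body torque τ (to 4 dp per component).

ω₁ − ω₀ = (0.00140000, -0.01342857, -0.05760000)
ω₀×(Iω₀) = (0.0072, -0.0165, -0.0240)
applied torque τ = (0.0100, -0.0400, -0.0600)

τ = (0.0100, -0.0400, -0.0600)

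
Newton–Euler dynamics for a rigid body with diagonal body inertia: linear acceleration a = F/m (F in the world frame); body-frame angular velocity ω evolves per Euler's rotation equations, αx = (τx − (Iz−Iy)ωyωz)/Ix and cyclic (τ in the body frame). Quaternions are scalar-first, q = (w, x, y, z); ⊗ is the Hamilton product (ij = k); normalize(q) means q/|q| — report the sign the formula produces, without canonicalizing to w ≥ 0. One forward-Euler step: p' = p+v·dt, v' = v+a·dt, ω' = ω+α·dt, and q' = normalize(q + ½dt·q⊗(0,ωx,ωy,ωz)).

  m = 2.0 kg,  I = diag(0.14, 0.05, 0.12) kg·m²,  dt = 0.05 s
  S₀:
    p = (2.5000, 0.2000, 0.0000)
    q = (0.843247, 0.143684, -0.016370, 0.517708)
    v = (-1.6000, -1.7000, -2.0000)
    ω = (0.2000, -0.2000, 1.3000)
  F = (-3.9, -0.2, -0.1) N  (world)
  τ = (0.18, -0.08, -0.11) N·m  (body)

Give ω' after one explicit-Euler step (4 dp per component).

ω×(Iω) gyroscopic = (-0.0182, 0.0052, 0.0036)
α = I⁻¹(τ − ω×Iω) = (1.4157, -1.7040, -0.9467)
ω' = ω + α·dt = (0.2708, -0.2852, 1.2527)

ω' = (0.2708, -0.2852, 1.2527)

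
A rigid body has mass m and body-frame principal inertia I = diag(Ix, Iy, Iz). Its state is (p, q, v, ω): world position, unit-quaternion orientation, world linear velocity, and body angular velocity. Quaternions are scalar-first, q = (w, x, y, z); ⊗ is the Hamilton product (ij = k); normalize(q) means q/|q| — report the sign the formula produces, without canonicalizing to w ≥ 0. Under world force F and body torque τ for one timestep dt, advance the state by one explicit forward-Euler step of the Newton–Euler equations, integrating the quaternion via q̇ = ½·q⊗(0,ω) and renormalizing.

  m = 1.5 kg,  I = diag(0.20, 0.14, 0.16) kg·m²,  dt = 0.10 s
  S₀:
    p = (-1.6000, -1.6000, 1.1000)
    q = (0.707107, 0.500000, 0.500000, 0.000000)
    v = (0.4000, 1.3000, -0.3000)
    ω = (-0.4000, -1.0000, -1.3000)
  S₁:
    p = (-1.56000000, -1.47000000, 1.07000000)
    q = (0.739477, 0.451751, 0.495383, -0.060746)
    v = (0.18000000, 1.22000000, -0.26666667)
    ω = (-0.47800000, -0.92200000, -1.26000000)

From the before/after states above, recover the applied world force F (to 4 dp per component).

v₁ − v₀ = (-0.22000000, -0.08000000, 0.03333333)
F = m·Δv/dt = (-3.3000, -1.2000, 0.5000)

F = (-3.3000, -1.2000, 0.5000)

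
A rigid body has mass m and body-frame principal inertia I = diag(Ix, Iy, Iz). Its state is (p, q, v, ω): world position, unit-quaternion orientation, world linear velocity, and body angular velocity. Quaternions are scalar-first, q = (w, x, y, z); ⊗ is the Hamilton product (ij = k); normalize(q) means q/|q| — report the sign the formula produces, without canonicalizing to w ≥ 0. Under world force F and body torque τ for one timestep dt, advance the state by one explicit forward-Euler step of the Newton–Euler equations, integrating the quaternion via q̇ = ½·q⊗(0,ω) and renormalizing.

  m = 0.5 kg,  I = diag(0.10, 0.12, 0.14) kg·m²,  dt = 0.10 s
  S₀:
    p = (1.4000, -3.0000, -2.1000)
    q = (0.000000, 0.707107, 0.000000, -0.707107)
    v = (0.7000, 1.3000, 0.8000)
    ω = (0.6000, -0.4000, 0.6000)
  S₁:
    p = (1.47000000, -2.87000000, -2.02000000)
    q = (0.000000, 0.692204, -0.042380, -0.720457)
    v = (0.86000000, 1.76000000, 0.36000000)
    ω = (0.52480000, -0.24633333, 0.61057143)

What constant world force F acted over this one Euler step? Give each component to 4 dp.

v₁ − v₀ = (0.16000000, 0.46000000, -0.44000000)
applied force F = (0.8000, 2.3000, -2.2000)

F = (0.8000, 2.3000, -2.2000)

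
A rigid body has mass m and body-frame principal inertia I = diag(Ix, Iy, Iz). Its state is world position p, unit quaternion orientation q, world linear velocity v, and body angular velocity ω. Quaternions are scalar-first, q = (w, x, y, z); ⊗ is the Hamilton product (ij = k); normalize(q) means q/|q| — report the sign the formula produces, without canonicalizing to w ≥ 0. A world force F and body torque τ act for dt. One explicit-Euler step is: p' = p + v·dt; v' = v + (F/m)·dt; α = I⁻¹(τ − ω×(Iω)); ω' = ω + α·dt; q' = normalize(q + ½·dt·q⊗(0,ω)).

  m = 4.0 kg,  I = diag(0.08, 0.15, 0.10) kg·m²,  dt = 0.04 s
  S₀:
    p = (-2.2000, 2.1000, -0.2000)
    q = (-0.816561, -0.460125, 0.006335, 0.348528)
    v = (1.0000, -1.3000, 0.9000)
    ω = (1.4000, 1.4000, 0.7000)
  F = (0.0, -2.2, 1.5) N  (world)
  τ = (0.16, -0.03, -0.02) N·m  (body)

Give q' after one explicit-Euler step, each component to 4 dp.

Hamilton product q⊗(0,ω) = (0.3913364, -1.6266901, -0.3331587, -1.2246367)
q + ½dt·q⊗(0,ω), renormalized = (-0.8080, -0.4922, -0.0003, 0.3238)

q' = (-0.8080, -0.4922, -0.0003, 0.3238)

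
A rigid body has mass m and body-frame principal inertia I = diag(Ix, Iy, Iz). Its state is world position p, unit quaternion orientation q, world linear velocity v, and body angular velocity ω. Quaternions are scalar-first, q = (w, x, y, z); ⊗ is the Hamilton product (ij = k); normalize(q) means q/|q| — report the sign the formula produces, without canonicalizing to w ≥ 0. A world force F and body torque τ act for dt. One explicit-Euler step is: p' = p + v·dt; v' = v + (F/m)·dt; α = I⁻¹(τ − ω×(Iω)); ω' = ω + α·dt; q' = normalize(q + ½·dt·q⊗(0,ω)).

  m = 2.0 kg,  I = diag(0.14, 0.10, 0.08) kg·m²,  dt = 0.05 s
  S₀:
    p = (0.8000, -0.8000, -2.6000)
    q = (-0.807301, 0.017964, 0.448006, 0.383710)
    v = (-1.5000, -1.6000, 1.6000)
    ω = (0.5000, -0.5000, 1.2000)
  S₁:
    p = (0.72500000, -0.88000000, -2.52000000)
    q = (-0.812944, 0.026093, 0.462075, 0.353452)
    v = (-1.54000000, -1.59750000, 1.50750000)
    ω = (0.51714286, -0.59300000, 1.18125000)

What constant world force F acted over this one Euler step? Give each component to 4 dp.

F = (-1.6000, 0.1000, -3.7000)

v₁ − v₀ = (-0.04000000, 0.00250000, -0.09250000)
F = m·Δv/dt = (-1.6000, 0.1000, -3.7000)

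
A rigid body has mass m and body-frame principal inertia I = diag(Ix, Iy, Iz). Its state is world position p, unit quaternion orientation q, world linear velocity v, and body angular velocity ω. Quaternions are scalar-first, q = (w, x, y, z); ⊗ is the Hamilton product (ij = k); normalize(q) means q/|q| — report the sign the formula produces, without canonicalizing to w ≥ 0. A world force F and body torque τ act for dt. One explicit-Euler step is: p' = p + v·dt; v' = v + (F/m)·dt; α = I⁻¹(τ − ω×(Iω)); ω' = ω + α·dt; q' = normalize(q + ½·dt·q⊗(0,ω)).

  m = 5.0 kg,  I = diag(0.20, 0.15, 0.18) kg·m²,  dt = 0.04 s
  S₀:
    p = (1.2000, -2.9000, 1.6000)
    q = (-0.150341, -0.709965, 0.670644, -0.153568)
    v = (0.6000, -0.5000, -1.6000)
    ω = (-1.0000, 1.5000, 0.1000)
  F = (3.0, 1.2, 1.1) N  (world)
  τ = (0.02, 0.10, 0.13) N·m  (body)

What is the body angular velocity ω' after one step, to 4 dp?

ω×(Iω) gyroscopic = (0.0045, -0.0020, 0.0750)
(τ − ω×Iω)/I = (0.0775, 0.6800, 0.3056)
new body rate ω' = (-0.9969, 1.5272, 0.1122)

ω' = (-0.9969, 1.5272, 0.1122)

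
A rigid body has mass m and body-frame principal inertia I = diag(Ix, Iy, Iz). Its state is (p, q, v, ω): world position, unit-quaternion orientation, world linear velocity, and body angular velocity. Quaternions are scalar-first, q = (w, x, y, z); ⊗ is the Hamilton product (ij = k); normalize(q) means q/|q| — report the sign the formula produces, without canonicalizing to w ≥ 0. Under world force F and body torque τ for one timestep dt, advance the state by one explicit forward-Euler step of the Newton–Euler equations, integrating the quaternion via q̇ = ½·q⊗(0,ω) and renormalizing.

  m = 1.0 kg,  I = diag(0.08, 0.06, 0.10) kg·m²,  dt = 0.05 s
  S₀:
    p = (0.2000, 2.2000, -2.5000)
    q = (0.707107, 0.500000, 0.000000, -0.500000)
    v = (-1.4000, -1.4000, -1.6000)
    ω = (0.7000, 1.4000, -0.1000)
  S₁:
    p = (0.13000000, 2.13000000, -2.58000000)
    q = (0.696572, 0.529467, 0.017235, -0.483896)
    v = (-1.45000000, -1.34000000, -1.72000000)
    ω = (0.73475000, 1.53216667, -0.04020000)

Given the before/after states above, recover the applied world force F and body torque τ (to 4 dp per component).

F = (-1.0000, 1.2000, -2.4000)
τ = (0.0500, 0.1600, 0.1000)

Δω = ω₁−ω₀ = (0.03475000, 0.13216667, 0.05980000)
ω₀×(Iω₀) = (-0.0056, 0.0014, -0.0196)
I·α + gyro = (0.0500, 0.1600, 0.1000)
Δv = v₁−v₀ = (-0.05000000, 0.06000000, -0.12000000)
m·(v₁−v₀)/dt = (-1.0000, 1.2000, -2.4000)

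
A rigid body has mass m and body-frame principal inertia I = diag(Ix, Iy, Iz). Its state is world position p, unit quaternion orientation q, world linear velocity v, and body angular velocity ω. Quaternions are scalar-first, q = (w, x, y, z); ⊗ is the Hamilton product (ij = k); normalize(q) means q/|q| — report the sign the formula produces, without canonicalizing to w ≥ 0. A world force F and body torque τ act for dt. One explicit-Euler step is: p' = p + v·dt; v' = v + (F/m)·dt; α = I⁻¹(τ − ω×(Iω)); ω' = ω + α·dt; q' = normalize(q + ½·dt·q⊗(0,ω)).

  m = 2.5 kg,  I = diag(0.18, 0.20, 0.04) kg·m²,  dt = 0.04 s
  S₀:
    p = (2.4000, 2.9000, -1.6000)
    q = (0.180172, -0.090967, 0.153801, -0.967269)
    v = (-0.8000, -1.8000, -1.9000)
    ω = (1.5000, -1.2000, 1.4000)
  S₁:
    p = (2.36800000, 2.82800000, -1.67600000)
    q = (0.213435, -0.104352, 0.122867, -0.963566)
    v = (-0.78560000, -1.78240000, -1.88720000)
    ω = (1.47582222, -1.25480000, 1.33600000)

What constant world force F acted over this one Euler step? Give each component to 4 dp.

F = (0.9000, 1.1000, 0.8000)

v₁ − v₀ = (0.01440000, 0.01760000, 0.01280000)
applied force F = (0.9000, 1.1000, 0.8000)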